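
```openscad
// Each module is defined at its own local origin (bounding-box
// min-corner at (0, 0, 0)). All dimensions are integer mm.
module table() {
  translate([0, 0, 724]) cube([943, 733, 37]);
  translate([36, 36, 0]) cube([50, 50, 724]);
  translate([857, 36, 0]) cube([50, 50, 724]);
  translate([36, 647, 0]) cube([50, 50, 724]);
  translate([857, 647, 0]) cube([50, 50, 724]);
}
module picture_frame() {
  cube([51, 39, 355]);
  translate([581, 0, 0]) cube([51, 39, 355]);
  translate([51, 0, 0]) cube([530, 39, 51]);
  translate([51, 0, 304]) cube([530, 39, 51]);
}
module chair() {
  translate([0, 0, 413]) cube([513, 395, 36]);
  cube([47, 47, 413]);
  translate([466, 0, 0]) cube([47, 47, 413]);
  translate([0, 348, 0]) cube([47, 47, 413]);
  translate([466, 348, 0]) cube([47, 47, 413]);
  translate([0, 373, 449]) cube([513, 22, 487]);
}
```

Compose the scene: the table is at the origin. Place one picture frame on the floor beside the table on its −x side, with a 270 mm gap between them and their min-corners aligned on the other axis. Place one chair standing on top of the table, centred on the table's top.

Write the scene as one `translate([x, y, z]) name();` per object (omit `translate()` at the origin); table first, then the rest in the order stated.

table();
translate([-902, 0, 0]) picture_frame();
translate([215, 169, 761]) chair();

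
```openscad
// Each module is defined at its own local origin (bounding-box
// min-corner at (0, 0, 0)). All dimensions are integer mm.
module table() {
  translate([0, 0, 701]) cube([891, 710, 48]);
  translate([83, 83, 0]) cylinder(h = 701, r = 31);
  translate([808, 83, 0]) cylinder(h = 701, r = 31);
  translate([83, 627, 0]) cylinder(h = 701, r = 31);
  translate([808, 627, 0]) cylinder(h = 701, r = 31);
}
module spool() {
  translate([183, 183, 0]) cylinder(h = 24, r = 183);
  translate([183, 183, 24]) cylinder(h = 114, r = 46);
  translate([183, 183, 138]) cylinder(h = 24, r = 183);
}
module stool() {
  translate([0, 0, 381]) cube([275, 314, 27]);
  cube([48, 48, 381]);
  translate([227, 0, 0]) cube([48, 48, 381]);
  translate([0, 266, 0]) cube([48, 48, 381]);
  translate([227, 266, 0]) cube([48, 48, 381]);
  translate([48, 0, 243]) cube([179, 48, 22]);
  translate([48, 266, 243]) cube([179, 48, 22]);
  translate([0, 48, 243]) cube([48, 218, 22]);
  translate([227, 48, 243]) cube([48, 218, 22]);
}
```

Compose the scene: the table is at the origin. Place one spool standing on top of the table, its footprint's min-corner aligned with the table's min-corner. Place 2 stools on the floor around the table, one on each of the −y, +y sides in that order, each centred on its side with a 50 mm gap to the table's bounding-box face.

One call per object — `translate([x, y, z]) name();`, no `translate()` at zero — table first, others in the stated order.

table();
translate([0, 0, 749]) spool();
translate([308, -364, 0]) stool();
translate([308, 760, 0]) stool();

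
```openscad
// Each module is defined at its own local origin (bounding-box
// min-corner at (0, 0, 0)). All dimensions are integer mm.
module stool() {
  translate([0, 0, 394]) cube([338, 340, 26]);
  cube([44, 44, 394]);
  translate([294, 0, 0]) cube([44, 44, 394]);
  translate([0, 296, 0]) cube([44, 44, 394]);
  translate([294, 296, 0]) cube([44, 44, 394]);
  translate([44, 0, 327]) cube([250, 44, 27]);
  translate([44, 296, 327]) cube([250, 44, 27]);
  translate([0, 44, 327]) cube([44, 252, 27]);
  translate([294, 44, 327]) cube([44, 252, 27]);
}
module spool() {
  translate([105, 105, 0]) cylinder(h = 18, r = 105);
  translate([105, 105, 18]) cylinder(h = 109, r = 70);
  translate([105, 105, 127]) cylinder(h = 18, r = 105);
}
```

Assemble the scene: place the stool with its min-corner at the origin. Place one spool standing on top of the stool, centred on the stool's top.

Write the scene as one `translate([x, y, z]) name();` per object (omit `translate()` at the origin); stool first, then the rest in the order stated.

stool();
translate([64, 65, 420]) spool();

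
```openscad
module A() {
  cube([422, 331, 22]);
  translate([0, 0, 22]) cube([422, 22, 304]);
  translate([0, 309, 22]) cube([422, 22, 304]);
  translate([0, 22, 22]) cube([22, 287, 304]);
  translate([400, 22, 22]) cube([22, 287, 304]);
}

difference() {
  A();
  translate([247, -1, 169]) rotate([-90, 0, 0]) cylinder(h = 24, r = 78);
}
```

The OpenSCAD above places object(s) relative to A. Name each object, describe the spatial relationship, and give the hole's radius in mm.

The subtracted cylinder has r = 78 mm.

A is an open box. The open box has a circular hole through its front wall. The hole's radius is 78 mm.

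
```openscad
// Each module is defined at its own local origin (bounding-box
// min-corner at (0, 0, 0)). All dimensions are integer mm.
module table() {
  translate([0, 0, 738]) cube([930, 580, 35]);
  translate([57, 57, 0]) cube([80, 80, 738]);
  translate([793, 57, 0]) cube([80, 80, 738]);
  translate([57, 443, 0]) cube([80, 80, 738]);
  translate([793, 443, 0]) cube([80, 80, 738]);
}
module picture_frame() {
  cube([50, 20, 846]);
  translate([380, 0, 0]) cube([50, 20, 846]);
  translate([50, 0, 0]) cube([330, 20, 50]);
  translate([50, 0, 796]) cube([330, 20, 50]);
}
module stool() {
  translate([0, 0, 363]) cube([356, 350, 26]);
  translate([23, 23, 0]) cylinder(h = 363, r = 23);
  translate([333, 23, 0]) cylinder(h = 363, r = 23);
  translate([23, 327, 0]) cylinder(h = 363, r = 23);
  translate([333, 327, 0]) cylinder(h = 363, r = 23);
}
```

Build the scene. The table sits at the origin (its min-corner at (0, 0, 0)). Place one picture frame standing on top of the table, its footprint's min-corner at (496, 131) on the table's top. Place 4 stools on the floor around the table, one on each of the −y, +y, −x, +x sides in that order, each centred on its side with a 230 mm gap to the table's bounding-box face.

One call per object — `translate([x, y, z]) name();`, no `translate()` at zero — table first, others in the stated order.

table();
translate([496, 131, 773]) picture_frame();
translate([287, -580, 0]) stool();
translate([287, 810, 0]) stool();
translate([-586, 115, 0]) stool();
translate([1160, 115, 0]) stool();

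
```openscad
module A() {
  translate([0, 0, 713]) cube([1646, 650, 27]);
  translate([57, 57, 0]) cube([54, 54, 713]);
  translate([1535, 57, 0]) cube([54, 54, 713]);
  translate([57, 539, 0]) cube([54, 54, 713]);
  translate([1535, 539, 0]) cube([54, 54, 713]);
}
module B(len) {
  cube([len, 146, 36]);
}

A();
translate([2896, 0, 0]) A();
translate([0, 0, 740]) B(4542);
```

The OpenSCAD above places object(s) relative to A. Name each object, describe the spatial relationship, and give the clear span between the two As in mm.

A is a table. B is a beam. A beam spans the tops of two tables. The clear span between the two tables is 1250 mm.

Second table starts at x = 2896; first ends at x = 1646; clear span = 2896 − 1646 = 1250 mm.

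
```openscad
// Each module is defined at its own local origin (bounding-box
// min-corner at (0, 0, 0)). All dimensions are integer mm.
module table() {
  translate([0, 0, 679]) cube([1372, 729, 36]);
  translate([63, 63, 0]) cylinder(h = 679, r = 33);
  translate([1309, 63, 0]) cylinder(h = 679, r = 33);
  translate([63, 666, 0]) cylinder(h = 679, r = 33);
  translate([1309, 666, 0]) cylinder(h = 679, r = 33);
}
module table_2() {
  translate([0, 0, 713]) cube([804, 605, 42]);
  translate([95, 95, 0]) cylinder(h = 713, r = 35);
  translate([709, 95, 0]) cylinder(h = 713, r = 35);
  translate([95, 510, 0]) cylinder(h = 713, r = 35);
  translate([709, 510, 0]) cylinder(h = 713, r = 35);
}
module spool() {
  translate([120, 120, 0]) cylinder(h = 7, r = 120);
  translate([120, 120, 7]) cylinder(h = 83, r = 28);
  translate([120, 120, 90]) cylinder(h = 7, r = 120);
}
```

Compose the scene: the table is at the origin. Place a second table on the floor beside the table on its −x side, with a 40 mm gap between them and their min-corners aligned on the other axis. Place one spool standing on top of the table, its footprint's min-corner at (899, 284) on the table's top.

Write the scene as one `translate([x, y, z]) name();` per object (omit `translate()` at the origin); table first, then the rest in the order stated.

table();
translate([-844, 0, 0]) table_2();
translate([899, 284, 715]) spool();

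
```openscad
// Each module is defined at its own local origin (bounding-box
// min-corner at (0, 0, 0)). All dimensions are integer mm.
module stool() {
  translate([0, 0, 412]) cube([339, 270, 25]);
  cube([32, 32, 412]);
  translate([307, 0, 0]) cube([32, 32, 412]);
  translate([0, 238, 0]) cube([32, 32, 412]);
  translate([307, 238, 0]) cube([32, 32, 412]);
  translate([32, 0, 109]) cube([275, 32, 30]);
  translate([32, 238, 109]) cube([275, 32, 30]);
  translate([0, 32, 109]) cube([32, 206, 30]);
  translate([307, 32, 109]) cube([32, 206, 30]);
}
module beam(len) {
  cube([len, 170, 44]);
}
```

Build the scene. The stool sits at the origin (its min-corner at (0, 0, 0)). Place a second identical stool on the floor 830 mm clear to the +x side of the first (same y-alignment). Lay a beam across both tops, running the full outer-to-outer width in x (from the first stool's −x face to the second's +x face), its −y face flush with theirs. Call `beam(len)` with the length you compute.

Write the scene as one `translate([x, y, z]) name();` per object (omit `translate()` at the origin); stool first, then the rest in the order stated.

stool();
translate([1169, 0, 0]) stool();
translate([0, 0, 437]) beam(1508);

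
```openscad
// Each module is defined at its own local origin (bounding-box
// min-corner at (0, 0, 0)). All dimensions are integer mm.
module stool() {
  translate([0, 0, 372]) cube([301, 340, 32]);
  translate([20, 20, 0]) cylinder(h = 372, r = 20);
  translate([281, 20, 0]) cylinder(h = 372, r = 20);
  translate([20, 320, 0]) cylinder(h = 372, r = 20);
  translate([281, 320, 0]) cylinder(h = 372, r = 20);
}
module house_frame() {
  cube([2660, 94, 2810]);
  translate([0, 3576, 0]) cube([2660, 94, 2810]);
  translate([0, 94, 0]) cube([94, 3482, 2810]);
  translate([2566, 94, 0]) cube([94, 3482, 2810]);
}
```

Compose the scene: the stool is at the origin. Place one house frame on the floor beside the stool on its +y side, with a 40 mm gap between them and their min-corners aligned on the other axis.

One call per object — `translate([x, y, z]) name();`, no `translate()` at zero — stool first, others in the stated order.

stool();
translate([0, 380, 0]) house_frame();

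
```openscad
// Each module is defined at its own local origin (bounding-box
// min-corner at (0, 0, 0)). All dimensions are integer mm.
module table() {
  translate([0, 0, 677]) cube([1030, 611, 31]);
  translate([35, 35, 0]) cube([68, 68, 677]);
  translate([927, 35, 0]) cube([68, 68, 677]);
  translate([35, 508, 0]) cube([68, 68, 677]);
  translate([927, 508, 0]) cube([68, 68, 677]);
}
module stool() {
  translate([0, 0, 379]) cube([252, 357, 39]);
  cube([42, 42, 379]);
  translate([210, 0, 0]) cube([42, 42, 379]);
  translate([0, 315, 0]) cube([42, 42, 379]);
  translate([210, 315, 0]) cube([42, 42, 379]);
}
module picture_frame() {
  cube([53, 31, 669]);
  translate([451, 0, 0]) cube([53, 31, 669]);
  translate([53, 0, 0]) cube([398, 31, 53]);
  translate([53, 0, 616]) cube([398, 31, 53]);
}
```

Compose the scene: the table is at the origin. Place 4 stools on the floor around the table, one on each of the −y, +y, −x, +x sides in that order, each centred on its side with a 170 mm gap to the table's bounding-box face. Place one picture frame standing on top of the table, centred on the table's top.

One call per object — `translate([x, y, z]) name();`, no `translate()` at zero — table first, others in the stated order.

table();
translate([389, -527, 0]) stool();
translate([389, 781, 0]) stool();
translate([-422, 127, 0]) stool();
translate([1200, 127, 0]) stool();
translate([263, 290, 708]) picture_frame();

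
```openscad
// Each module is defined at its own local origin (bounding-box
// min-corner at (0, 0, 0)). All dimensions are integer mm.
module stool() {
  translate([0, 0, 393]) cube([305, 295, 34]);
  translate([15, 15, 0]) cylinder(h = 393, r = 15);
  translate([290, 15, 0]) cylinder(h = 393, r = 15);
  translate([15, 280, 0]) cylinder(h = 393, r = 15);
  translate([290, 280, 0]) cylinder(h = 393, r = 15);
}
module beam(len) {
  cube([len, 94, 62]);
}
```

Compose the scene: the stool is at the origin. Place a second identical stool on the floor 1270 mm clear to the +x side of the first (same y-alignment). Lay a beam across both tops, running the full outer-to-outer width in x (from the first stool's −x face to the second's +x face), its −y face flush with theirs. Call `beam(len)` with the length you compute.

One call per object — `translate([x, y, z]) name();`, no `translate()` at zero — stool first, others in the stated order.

stool();
translate([1575, 0, 0]) stool();
translate([0, 0, 427]) beam(1880);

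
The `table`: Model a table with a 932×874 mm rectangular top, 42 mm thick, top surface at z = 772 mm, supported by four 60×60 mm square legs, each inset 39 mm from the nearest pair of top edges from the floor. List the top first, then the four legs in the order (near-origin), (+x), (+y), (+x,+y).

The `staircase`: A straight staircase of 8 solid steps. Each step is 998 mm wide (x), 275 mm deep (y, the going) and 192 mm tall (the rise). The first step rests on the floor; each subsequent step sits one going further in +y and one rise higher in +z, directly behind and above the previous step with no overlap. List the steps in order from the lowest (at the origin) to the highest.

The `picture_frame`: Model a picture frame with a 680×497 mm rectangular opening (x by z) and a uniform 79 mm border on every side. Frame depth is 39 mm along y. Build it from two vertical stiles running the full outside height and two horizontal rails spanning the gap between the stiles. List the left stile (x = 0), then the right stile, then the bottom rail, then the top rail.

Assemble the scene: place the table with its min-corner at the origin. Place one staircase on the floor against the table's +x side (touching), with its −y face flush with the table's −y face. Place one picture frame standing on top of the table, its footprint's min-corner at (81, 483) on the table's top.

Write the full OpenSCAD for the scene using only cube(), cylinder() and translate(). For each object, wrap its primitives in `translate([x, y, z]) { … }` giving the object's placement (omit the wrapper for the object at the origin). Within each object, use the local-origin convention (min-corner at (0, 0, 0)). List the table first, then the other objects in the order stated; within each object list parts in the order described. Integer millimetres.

translate([0, 0, 730]) cube([932, 874, 42]);
translate([39, 39, 0]) cube([60, 60, 730]);
translate([833, 39, 0]) cube([60, 60, 730]);
translate([39, 775, 0]) cube([60, 60, 730]);
translate([833, 775, 0]) cube([60, 60, 730]);
translate([932, 0, 0]) {
  cube([998, 275, 192]);
  translate([0, 275, 192]) cube([998, 275, 192]);
  translate([0, 550, 384]) cube([998, 275, 192]);
  translate([0, 825, 576]) cube([998, 275, 192]);
  translate([0, 1100, 768]) cube([998, 275, 192]);
  translate([0, 1375, 960]) cube([998, 275, 192]);
  translate([0, 1650, 1152]) cube([998, 275, 192]);
  translate([0, 1925, 1344]) cube([998, 275, 192]);
}
translate([81, 483, 772]) {
  cube([79, 39, 655]);
  translate([759, 0, 0]) cube([79, 39, 655]);
  translate([79, 0, 0]) cube([680, 39, 79]);
  translate([79, 0, 576]) cube([680, 39, 79]);
}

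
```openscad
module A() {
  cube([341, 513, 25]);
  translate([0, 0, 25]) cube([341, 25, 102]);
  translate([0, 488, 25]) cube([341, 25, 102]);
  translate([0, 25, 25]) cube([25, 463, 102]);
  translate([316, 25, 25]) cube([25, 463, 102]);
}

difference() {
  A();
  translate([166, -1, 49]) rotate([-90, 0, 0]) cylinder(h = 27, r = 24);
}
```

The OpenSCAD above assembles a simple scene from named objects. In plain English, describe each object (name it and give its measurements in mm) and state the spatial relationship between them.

A is an open-topped rectangular box: outside dimensions 341×513×127 mm, with a uniform wall and base thickness of 25 mm. The base is a full 341×513 slab on the floor; four walls sit on top of the base. The front and back walls (the −y and +y sides) span the full width; the two side walls fit between them.

The open box has a circular hole of radius 24 mm through its front wall, centred at (x = 166, z = 49).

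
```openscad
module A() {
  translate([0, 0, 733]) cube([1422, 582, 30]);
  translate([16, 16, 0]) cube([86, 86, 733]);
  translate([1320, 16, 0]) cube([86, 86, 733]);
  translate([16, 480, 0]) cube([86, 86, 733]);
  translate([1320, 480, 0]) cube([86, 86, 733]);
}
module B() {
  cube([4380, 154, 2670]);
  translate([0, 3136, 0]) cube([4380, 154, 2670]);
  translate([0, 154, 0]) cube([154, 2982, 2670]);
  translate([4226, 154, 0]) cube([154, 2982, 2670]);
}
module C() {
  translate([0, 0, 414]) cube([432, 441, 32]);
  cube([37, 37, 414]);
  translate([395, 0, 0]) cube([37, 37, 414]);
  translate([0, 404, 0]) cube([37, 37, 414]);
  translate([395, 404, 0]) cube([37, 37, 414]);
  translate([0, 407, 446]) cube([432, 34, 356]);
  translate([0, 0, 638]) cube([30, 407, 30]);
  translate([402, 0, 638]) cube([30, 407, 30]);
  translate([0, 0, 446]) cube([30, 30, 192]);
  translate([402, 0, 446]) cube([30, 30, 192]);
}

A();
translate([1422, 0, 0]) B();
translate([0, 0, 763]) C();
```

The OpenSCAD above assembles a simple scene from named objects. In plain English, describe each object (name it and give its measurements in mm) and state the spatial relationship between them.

A is a table with a 1422×582 mm rectangular top, 30 mm thick, top surface at z = 763 mm, supported by four 86×86 mm square legs, each inset 16 mm from the nearest pair of top edges, running from the floor.

B is a box-shaped house frame (walls only): outside footprint 4380×3290 mm, wall height 2670 mm, wall thickness 154 mm. The two y-facing walls run the full x-width; the two x-facing walls fit between the inner faces of the y-facing walls.

C is a chair. The seat is a 432×441×32 mm slab with its top at z = 446 mm, on four 37×37 mm corner legs (flush with the seat edges, standing on z = 0). A flat backrest 34 mm thick, 356 mm tall, spans the full seat width and rises from the seat top along its +y edge, rear face flush with the rear of the seat. Two armrests of 30×30 mm section run along each side from the seat's front edge to the front of the backrest, top faces 222 mm above the seat top and outer faces flush with the seat's x-edges; a 30×30 mm post under the front of each armrest stands on the seat at the front corner.

The house frame is against the table's +x side, with their −y faces flush. The chair is on top of the table.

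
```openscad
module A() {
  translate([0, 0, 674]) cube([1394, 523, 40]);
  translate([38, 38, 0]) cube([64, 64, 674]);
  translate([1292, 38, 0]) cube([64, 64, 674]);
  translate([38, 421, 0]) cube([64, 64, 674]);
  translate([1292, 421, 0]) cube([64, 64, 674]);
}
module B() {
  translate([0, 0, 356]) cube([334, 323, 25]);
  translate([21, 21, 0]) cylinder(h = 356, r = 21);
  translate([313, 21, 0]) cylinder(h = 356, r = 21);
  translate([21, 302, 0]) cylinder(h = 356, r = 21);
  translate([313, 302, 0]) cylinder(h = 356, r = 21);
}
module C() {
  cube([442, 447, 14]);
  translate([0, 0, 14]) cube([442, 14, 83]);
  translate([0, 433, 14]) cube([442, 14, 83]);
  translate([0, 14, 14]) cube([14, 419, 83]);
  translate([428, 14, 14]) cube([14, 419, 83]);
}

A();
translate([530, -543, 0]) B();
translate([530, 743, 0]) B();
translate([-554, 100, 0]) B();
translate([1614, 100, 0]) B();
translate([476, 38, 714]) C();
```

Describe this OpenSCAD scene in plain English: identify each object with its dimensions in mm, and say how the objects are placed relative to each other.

A is a rectangular dining table. The top is 1394×523×40 mm with its upper surface at z = 714 mm. It stands on four 64×64 mm square legs, each inset 38 mm from the nearest pair of top edges, running from the floor to the underside of the top.

B is a four-legged stool. The seat is 334×323 mm, 25 mm thick, top at z = 381 mm. It stands on four round legs, each 42 mm in diameter, from z = 0 to the seat underside, each leg's axis is inset half a diameter from the nearest pair of seat edges (so the leg's bounding box is flush with the corner).

C is an open-topped rectangular box: outside dimensions 442×447×97 mm, with a uniform wall and base thickness of 14 mm. The base is a full 442×447 slab on the floor; four walls sit on top of the base. The front and back walls (the −y and +y sides) span the full width; the two side walls fit between them.

Four stools sit around the table at the −y, +y, −x, +x sides. The open box is on top of the table, centred.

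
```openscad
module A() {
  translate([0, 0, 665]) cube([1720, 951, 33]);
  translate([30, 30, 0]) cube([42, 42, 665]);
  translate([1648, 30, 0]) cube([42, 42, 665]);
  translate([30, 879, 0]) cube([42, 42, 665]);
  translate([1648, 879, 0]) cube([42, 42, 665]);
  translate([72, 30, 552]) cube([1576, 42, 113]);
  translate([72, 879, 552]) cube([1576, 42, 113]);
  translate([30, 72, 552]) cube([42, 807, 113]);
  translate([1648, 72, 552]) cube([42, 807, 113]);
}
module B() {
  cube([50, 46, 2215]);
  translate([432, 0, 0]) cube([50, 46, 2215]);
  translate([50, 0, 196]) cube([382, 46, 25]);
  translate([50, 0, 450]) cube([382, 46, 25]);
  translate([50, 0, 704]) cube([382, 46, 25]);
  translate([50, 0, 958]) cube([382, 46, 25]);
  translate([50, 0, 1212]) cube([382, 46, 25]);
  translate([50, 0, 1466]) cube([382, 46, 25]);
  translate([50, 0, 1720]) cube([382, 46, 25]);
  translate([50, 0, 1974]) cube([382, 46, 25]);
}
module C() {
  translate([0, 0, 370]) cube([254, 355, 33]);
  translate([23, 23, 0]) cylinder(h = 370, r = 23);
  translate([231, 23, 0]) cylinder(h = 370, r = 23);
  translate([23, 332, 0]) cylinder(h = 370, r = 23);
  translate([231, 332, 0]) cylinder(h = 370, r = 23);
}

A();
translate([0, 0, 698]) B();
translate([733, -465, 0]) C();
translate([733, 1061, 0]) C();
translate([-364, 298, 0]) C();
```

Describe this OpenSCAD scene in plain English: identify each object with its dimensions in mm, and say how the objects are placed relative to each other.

A is a table with a 1720×951 mm rectangular top, 33 mm thick, top surface at z = 698 mm, supported by four 42×42 mm square legs, each inset 30 mm from the nearest pair of top edges, running from the floor. Four apron rails, 42 mm thick and 113 mm tall, run between adjacent legs with their top edges flush with the underside of the top and their outer faces flush with the legs' outer faces.

B is a wooden ladder with two side rails of 50×46 mm section and 2215 mm height, set 482 mm apart overall. Between them run 8 rectangular rungs (46 mm deep, 25 mm thick), front faces flush with the rails' −y face. The bottom of the first rung is 196 mm above the floor and each subsequent rung is 254 mm higher than the one below.

C is a four-legged stool. The seat is 254×355 mm, 33 mm thick, top at z = 403 mm. It stands on four round legs, each 46 mm in diameter, from z = 0 to the seat underside, each leg's axis is inset half a diameter from the nearest pair of seat edges (so the leg's bounding box is flush with the corner).

The ladder is on top of the table. Three stools sit around the table at the −y, +y, −x sides.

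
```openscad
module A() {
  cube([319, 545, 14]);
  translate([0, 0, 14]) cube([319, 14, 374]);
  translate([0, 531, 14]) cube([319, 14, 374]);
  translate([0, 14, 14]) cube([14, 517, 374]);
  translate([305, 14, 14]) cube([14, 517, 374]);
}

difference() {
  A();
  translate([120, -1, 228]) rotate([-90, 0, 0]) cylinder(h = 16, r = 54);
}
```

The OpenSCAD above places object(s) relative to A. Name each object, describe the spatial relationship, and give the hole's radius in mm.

The subtracted cylinder has r = 54 mm.

A is an open box. The open box has a circular hole through its front wall. The hole's radius is 54 mm.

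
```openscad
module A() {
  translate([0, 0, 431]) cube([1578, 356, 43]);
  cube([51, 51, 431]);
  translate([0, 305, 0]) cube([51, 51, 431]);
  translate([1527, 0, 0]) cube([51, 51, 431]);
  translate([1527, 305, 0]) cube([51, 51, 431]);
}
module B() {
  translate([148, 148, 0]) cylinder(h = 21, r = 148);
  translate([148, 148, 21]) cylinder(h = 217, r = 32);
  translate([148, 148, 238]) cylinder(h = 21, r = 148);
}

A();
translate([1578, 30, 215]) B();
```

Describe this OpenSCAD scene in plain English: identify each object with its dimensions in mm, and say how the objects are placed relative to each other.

A is a long wooden bench with a 1578 mm (x) × 356 mm (y) seat, 43 mm thick, its top surface 474 mm above the floor. Four 51 mm square legs at the seat corners, flush with the edges, run from z = 0 to the seat underside.

B is a spool: two coaxial disc flanges of radius 148 mm and thickness 21 mm, joined by a core cylinder of radius 32 mm and height 217 mm. The lower flange rests on z = 0 and the three cylinders share a vertical axis.

The spool is beside the bench with their tops flush at z = 474.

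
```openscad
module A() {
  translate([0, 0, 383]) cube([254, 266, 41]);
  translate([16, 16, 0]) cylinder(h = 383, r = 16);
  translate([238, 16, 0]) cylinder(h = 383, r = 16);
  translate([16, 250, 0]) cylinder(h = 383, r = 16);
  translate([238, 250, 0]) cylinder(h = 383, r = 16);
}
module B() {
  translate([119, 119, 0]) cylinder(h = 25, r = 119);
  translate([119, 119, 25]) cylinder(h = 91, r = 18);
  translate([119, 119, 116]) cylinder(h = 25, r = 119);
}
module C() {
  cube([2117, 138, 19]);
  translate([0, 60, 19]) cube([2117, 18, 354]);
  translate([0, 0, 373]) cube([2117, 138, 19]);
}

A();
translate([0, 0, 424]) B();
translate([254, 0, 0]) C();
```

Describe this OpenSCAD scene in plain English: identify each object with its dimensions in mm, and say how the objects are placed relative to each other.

A is a simple wooden stool: a rectangular seat 254 mm (x) by 266 mm (y), 41 mm thick, top face at z = 424 mm, on four round legs, each 32 mm in diameter. The legs rest on z = 0, each leg's axis is inset half a diameter from the nearest pair of seat edges (so the leg's bounding box is flush with the corner).

B is a spool: two coaxial disc flanges of radius 119 mm and thickness 25 mm, joined by a core cylinder of radius 18 mm and height 91 mm. The lower flange rests on z = 0 and the three cylinders share a vertical axis.

C is an I-beam lying along x, 2117 mm long. Overall section height 392 mm. Two flanges 138 mm wide (y) and 19 mm thick, one on the floor and one at the top; a web 18 mm thick runs between them, centred on the flange width.

The spool is on top of the stool. The I-beam is against the stool's +x side, with their −y faces flush.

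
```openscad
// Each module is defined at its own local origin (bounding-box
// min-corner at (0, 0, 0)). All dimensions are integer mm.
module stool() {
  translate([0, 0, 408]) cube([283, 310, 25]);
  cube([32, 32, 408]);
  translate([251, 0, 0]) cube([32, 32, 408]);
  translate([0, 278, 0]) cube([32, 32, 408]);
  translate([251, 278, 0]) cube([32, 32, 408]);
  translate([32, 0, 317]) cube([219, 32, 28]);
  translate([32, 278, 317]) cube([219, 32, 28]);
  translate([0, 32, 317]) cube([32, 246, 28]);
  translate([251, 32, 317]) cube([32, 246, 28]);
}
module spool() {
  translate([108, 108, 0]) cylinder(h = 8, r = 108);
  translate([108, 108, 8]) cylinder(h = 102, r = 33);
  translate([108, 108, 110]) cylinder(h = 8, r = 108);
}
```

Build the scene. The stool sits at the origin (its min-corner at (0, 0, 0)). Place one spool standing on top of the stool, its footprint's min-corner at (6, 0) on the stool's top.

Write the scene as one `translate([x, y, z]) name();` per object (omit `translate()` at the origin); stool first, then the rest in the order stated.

stool();
translate([6, 0, 433]) spool();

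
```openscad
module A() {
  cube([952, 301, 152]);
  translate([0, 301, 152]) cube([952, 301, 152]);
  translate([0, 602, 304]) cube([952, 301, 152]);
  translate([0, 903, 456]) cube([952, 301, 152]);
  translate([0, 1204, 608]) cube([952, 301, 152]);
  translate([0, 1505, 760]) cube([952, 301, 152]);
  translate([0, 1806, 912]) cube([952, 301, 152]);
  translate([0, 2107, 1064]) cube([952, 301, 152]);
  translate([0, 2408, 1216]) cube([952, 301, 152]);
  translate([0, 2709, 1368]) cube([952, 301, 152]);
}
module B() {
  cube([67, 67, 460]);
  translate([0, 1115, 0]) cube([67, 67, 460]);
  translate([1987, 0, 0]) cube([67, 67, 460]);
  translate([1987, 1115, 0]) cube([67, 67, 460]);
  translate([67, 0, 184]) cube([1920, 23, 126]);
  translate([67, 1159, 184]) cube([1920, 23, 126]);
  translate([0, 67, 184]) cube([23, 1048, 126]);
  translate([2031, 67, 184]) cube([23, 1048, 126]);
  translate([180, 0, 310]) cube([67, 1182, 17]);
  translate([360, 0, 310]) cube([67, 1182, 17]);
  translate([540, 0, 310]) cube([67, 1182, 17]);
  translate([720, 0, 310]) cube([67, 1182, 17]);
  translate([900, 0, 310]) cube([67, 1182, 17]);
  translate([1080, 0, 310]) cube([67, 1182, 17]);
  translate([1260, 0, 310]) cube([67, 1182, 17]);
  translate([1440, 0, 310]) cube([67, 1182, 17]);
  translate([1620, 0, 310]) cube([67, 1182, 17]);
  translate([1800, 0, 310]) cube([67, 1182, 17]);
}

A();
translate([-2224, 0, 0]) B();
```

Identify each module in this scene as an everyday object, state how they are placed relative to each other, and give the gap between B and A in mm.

A is a staircase. B is a bed frame. The bed frame is on the floor beside the staircase on its −x side. The gap between the bed frame and the staircase is 170 mm.

The bed frame's nearest face is 170 mm from the staircase's −x face.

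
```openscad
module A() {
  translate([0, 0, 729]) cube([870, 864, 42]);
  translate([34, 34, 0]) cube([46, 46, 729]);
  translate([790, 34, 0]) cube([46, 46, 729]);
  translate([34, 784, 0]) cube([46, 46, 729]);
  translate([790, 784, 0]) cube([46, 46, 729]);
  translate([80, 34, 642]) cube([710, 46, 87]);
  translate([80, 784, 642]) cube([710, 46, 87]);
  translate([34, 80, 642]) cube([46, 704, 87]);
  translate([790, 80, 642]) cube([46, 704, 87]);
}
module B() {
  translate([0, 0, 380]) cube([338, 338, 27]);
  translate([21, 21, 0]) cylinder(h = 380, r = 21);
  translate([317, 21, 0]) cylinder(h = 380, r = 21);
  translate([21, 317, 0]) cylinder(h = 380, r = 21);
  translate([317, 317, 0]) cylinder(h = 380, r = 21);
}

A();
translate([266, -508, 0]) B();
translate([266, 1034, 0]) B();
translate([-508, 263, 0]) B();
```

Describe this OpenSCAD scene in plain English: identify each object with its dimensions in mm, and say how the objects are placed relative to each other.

A is a table with a 870×864 mm rectangular top, 42 mm thick, top surface at z = 771 mm, supported by four 46×46 mm square legs, each inset 34 mm from the nearest pair of top edges, running from the floor. Four apron rails, 46 mm thick and 87 mm tall, run between adjacent legs with their top edges flush with the underside of the top and their outer faces flush with the legs' outer faces.

B is a four-legged stool. The seat is 338×338 mm, 27 mm thick, top at z = 407 mm. It stands on four round legs, each 42 mm in diameter, from z = 0 to the seat underside, each leg's axis is inset half a diameter from the nearest pair of seat edges (so the leg's bounding box is flush with the corner).

Three stools sit around the table at the −y, +y, −x sides.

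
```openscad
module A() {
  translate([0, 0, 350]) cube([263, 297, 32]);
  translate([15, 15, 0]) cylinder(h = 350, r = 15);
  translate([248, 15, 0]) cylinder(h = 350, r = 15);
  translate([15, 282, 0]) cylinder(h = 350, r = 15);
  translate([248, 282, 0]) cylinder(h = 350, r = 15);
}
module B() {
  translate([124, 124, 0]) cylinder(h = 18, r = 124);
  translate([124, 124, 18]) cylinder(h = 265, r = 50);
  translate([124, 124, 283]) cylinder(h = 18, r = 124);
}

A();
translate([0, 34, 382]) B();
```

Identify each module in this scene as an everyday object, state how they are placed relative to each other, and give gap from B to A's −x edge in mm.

The spool's min-x is at 0; the stool's min-x is 0; gap = 0 mm.

A is a stool. B is a spool. The spool is on top of the stool. The gap from the spool to the stool's −x edge is 0 mm.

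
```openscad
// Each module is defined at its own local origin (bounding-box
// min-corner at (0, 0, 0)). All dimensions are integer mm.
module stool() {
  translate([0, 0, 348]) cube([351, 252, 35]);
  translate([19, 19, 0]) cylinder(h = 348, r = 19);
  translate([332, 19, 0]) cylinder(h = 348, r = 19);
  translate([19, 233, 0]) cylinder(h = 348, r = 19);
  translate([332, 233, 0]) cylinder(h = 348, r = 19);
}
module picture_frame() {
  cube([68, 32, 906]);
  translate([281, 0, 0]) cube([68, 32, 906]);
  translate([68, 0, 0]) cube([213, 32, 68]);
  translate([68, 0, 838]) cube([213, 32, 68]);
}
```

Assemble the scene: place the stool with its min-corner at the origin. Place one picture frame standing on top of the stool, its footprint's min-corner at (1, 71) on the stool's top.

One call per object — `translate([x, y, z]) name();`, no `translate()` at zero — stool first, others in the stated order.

stool();
translate([1, 71, 383]) picture_frame();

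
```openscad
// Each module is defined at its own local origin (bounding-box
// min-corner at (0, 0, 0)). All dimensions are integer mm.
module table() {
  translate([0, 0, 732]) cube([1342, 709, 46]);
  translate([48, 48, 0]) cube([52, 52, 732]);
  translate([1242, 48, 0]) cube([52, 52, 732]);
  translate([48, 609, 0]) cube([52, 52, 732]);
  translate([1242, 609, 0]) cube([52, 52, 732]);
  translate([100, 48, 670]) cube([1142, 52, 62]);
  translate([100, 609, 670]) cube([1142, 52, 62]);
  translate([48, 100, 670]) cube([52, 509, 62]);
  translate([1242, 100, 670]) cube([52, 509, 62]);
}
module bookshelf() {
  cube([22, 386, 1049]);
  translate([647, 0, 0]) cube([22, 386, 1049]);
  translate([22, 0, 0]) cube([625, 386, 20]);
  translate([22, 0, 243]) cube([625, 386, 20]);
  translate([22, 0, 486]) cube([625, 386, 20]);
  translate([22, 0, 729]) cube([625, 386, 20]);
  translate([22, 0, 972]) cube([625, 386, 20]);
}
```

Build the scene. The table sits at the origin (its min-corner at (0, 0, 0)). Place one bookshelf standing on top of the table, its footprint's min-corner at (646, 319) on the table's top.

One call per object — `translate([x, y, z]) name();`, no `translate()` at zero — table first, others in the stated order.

table();
translate([646, 319, 778]) bookshelf();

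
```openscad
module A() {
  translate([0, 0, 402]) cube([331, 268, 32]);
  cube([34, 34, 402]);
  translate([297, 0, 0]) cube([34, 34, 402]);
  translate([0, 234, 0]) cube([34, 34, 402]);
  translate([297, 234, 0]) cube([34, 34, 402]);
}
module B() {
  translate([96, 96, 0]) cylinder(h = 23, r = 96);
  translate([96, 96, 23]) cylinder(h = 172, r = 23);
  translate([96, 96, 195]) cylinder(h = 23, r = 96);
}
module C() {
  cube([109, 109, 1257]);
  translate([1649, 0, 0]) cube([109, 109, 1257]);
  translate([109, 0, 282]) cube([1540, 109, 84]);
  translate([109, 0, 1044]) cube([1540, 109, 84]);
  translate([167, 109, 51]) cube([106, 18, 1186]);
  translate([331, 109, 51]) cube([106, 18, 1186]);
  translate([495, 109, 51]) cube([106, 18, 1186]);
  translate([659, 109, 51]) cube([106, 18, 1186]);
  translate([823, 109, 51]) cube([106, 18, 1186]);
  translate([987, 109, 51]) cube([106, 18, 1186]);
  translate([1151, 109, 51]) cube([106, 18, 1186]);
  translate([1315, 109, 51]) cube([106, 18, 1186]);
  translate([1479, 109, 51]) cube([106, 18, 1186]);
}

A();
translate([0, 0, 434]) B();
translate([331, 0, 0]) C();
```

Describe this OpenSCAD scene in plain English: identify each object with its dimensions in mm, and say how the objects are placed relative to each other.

A is a simple wooden stool: a rectangular seat 331 mm (x) by 268 mm (y), 32 mm thick, top face at z = 434 mm, on four square legs, each 34×34 mm in cross-section. The legs rest on z = 0, each flush with a corner of the seat.

B is a spool: two coaxial disc flanges of radius 96 mm and thickness 23 mm, joined by a core cylinder of radius 23 mm and height 172 mm. The lower flange rests on z = 0 and the three cylinders share a vertical axis.

C is a fence section. Two 109×109 mm posts, 1257 mm tall, stand on the floor with a clear span of 1540 mm between their inner faces. Two horizontal rails of 109×84 mm section span the gap between the posts with their undersides at z = 282 mm and z = 1044 mm, flush with the posts' −y face. 9 pickets, each 106 mm wide, 18 mm thick and 1186 mm tall, are fixed to the +y face of the rails with their bottoms at z = 51 mm, evenly spaced across the span with equal gaps (rounded down to the nearest mm) at the −x end and between each pair — any rounding remainder accumulates at the +x end.

The spool is on top of the stool. The fence section is against the stool's +x side, with their −y faces flush.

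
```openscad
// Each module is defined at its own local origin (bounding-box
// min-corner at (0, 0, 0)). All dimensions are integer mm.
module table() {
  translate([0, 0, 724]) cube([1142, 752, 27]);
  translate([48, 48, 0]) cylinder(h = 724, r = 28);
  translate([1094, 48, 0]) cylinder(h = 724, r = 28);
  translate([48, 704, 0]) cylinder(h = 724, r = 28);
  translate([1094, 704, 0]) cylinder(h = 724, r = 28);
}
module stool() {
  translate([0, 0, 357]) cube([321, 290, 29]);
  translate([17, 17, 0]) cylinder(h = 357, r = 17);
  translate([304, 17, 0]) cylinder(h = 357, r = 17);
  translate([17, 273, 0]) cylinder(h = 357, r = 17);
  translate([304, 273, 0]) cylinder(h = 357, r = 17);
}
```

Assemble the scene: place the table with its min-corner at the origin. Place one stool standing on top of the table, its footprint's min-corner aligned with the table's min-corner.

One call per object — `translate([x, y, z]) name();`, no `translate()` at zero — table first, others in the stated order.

table();
translate([0, 0, 751]) stool();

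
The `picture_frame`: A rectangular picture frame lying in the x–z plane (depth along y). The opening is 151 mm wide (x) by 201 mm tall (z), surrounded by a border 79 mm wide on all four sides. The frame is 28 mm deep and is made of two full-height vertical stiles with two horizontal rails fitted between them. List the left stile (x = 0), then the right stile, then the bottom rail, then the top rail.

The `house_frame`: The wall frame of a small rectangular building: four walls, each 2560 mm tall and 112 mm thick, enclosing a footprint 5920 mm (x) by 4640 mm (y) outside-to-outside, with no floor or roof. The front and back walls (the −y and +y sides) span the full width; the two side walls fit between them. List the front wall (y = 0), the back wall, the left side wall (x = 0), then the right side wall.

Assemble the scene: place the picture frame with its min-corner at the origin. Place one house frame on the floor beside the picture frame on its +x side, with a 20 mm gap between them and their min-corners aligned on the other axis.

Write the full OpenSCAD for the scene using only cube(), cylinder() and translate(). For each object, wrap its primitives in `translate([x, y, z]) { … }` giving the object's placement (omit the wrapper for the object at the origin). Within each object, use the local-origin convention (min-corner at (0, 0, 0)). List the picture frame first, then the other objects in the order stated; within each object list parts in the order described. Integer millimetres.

cube([79, 28, 359]);
translate([230, 0, 0]) cube([79, 28, 359]);
translate([79, 0, 0]) cube([151, 28, 79]);
translate([79, 0, 280]) cube([151, 28, 79]);
translate([329, 0, 0]) {
  cube([5920, 112, 2560]);
  translate([0, 4528, 0]) cube([5920, 112, 2560]);
  translate([0, 112, 0]) cube([112, 4416, 2560]);
  translate([5808, 112, 0]) cube([112, 4416, 2560]);
}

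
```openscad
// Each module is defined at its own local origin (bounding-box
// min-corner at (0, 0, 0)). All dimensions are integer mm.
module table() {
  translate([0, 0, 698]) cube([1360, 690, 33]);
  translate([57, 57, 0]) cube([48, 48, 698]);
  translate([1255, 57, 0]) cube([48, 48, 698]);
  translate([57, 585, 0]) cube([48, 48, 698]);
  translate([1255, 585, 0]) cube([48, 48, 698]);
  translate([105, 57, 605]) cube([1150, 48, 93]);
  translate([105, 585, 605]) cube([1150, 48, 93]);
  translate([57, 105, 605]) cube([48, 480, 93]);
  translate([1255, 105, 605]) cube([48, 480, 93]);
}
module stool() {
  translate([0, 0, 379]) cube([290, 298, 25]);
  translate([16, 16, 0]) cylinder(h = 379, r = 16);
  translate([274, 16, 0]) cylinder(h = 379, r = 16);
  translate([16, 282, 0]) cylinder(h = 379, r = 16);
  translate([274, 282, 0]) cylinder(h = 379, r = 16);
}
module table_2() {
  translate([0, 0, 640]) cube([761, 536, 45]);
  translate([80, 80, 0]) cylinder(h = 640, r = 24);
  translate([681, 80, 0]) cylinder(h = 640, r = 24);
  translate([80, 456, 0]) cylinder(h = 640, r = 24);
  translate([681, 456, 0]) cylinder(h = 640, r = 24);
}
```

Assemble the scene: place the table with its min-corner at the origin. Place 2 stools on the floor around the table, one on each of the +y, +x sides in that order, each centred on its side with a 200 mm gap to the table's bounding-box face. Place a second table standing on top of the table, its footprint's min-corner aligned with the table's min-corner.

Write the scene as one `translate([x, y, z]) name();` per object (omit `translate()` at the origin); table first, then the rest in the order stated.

table();
translate([535, 890, 0]) stool();
translate([1560, 196, 0]) stool();
translate([0, 0, 731]) table_2();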